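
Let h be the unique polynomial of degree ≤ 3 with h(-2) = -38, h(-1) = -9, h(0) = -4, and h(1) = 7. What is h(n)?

h(n) = 5n^3 + 3n^2 + 3n - 4

Write h(n) = an^3 + bn^2 + cn + d. Substituting each data point gives a linear system:
  -8a + 4b - 2c + d = -38
  -a + b - c + d = -9
  d = -4
  a + b + c + d = 7
Solving the system yields a = 5, b = 3, c = 3, d = -4.
So h(n) = 5n^3 + 3n^2 + 3n - 4.
Check: h(1) = 7. ✓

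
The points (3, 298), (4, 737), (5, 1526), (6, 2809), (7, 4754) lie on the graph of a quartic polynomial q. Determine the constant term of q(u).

1

Write q(u) = au^4 + bu^3 + cu^2 + du + e. Substituting each data point gives a linear system:
  81a + 27b + 9c + 3d + e = 298
  256a + 64b + 16c + 4d + e = 737
  625a + 125b + 25c + 5d + e = 1526
  1296a + 216b + 36c + 6d + e = 2809
  2401a + 343b + 49c + 7d + e = 4754
Solving the system yields a = 1, b = 6, c = 6, d = 0, e = 1.
So q(u) = u^4 + 6u^3 + 6u^2 + 1.
The constant term is 1.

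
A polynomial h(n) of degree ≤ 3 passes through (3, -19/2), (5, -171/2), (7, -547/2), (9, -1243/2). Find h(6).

-325/2

Write h(n) = an^3 + bn^2 + cn + d. Substituting each data point gives a linear system:
  27a + 9b + 3c + d = -19/2
  125a + 25b + 5c + d = -171/2
  343a + 49b + 7c + d = -547/2
  729a + 81b + 9c + d = -1243/2
Solving the system yields a = -1, b = 1, c = 3, d = -1/2.
So h(n) = -n³ + n² + 3n - 1/2.
Then h(6) = -325/2.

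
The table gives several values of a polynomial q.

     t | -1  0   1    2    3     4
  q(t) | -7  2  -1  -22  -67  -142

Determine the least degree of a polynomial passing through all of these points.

3

Forward differences of the values at t = -1, 0, 1, 2, 3, 4:
  q  : -7  2  -1  -22  -67  -142
  Δ  : 9  -3  -21  -45  -75
  Δ^2: -12  -18  -24  -30
  Δ^3: -6  -6  -6
  Δ^4: 0  0
  Δ^5: 0
The third differences are constant (-6) and nonzero, while all higher differences vanish, so the minimal degree is 3.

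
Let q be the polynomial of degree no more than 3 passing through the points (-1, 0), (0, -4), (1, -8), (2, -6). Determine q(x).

Write q(x) = ax^3 + bx^2 + cx + d. Substituting each data point gives a linear system:
  -a + b - c + d = 0
  d = -4
  a + b + c + d = -8
  8a + 4b + 2c + d = -6
Solving the system yields a = 1, b = 0, c = -5, d = -4.
So q(x) = x³ - 5x - 4.
Check: q(2) = -6. ✓

q(x) = x^3 - 5x - 4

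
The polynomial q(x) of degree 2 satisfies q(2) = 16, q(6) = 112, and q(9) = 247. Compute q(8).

Using the Lagrange interpolation formula with nodes 2, 6, 9:
  L_0(x) = (x - 6)(x - 9) / 28
  L_1(x) = (x - 2)(x - 9) / -12
  L_2(x) = (x - 2)(x - 6) / 21
Then q(x) = 16·L_0(x) + 112·L_1(x) + 247·L_2(x).
Expanding and collecting terms gives q(x) = 3x^2 + 4.
Evaluating at x = 8: q(8) = 196.

196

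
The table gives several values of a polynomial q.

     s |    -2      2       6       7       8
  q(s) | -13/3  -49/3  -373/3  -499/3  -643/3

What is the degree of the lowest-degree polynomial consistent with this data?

Divided differences on the nodes -2, 2, 6, 7, 8:
  order 0: -13/3  -49/3  -373/3  -499/3  -643/3
  order 1: -3  -27  -42  -48
  order 2: -3  -3  -3
  order 3: 0  0
  order 4: 0
The order-2 divided differences are all -3 (nonzero) and every higher order vanishes, so the data lies on a polynomial of degree exactly 2.

2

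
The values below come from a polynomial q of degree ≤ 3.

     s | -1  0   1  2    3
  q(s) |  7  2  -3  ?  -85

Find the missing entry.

-26

The 4 known points determine the degree-3 polynomial uniquely.
Write q(s) = as^3 + bs^2 + cs + d. Substituting each data point gives a linear system:
  -a + b - c + d = 7
  d = 2
  a + b + c + d = -3
  27a + 9b + 3c + d = -85
Solving the system yields a = -3, b = 0, c = -2, d = 2.
So q(s) = -3s^3 - 2s + 2.
Then q(2) = -26.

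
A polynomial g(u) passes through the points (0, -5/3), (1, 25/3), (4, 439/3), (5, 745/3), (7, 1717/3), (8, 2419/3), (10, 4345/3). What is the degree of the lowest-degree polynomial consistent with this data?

Divided differences on the nodes 0, 1, 4, 5, 7, 8, 10:
  order 0: -5/3  25/3  439/3  745/3  1717/3  2419/3  4345/3
  order 1: 10  46  102  162  234  321
  order 2: 9  14  20  24  29
  order 3: 1  1  1  1
  order 4: 0  0  0
  order 5: 0  0
  order 6: 0
The order-3 divided differences are all 1 (nonzero) and every higher order vanishes, so the data lies on a polynomial of degree exactly 3.

3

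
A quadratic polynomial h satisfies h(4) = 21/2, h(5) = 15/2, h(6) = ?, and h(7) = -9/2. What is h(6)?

The 3 known points determine the degree-2 polynomial uniquely.
Write h(u) = au^2 + bu + c. Substituting each data point gives a linear system:
  16a + 4b + c = 21/2
  25a + 5b + c = 15/2
  49a + 7b + c = -9/2
Solving the system yields a = -1, b = 6, c = 5/2.
So h(u) = -u^2 + 6u + 5/2.
Then h(6) = 5/2.

5/2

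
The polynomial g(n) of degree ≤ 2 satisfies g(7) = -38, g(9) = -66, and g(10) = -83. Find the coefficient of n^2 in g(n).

Write g(n) = an^2 + bn + c. Substituting each data point gives a linear system:
  49a + 7b + c = -38
  81a + 9b + c = -66
  100a + 10b + c = -83
Solving the system yields a = -1, b = 2, c = -3.
So g(n) = -n^2 + 2n - 3.
The leading coefficient is -1.

-1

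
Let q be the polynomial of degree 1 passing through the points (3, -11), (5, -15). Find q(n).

q(n) = -2n - 5

Write q(n) = an + b. Substituting each data point gives a linear system:
  3a + b = -11
  5a + b = -15
Solving the system yields a = -2, b = -5.
So q(n) = -2n - 5.
Check: q(3) = -11. ✓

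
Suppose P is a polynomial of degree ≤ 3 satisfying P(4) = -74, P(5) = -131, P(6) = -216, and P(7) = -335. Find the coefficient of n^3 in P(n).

-1

Write P(n) = an^3 + bn^2 + cn + d. Substituting each data point gives a linear system:
  64a + 16b + 4c + d = -74
  125a + 25b + 5c + d = -131
  216a + 36b + 6c + d = -216
  343a + 49b + 7c + d = -335
Solving the system yields a = -1, b = 1, c = -5, d = -6.
So P(n) = -n³ + n² - 5n - 6.
The leading coefficient is -1.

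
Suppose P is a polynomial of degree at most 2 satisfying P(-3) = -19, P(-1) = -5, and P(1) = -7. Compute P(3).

-25

Using the Lagrange interpolation formula with nodes -3, -1, 1:
  L_0(t) = (t + 1)(t - 1) / 8
  L_1(t) = (t + 3)(t - 1) / -4
  L_2(t) = (t + 3)(t + 1) / 8
Then P(t) = -19·L_0(t) - 5·L_1(t) - 7·L_2(t).
Expanding and collecting terms gives P(t) = -2t^2 - t - 4.
Evaluating at t = 3: P(3) = -25.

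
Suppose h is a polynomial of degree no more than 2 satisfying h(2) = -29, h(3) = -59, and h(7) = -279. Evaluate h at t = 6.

Using the Lagrange interpolation formula with nodes 2, 3, 7:
  L_0(t) = (t - 3)(t - 7) / 5
  L_1(t) = (t - 2)(t - 7) / -4
  L_2(t) = (t - 2)(t - 3) / 20
Then h(t) = -29·L_0(t) - 59·L_1(t) - 279·L_2(t).
Expanding and collecting terms gives h(t) = -5t^2 - 5t + 1.
Evaluating at t = 6: h(6) = -209.

-209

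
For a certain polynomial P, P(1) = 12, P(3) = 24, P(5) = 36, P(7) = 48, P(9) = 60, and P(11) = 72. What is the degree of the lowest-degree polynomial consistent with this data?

1

Forward differences of the values at n = 1, 3, 5, 7, 9, 11:
  P  : 12  24  36  48  60  72
  Δ  : 12  12  12  12  12
  Δ^2: 0  0  0  0
  Δ^3: 0  0  0
  Δ^4: 0  0
  Δ^5: 0
The first differences are constant (12) and nonzero, while all higher differences vanish, so the minimal degree is 1.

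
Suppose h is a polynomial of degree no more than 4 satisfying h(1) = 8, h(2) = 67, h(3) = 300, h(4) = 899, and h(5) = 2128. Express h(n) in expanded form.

h(n) = 3n^4 + 2n^3 + 3

Write h(n) = an^4 + bn^3 + cn^2 + dn + e. Substituting each data point gives a linear system:
  a + b + c + d + e = 8
  16a + 8b + 4c + 2d + e = 67
  81a + 27b + 9c + 3d + e = 300
  256a + 64b + 16c + 4d + e = 899
  625a + 125b + 25c + 5d + e = 2128
Solving the system yields a = 3, b = 2, c = 0, d = 0, e = 3.
So h(n) = 3n^4 + 2n^3 + 3.
Check: h(1) = 8. ✓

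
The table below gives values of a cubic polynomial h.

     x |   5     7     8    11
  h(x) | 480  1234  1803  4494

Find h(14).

Using the Lagrange interpolation formula with nodes 5, 7, 8, 11:
  L_0(x) = (x - 7)(x - 8)(x - 11) / -36
  L_1(x) = (x - 5)(x - 8)(x - 11) / 8
  L_2(x) = (x - 5)(x - 7)(x - 11) / -9
  L_3(x) = (x - 5)(x - 7)(x - 8) / 72
Then h(x) = 480·L_0(x) + 1234·L_1(x) + 1803·L_2(x) + 4494·L_3(x).
Expanding and collecting terms gives h(x) = 3x^3 + 4x^2 + 2x - 5.
Evaluating at x = 14: h(14) = 9039.

9039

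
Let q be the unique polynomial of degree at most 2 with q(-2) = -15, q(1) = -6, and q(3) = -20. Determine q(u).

Using the Lagrange interpolation formula with nodes -2, 1, 3:
  L_0(u) = (u - 1)(u - 3) / 15
  L_1(u) = (u + 2)(u - 3) / -6
  L_2(u) = (u + 2)(u - 1) / 10
Then q(u) = -15·L_0(u) - 6·L_1(u) - 20·L_2(u).
Expanding and collecting terms gives q(u) = -2u^2 + u - 5.
Check: q(-2) = -15. ✓

q(u) = -2u^2 + u - 5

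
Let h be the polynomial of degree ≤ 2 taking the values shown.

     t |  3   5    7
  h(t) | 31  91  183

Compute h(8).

241

Using the Lagrange interpolation formula with nodes 3, 5, 7:
  L_0(t) = (t - 5)(t - 7) / 8
  L_1(t) = (t - 3)(t - 7) / -4
  L_2(t) = (t - 3)(t - 5) / 8
Then h(t) = 31·L_0(t) + 91·L_1(t) + 183·L_2(t).
Expanding and collecting terms gives h(t) = 4t² - 2t + 1.
Evaluating at t = 8: h(8) = 241.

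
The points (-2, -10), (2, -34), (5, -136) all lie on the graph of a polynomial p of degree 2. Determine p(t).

p(t) = -4t^2 - 6t - 6

Write p(t) = at^2 + bt + c. Substituting each data point gives a linear system:
  4a - 2b + c = -10
  4a + 2b + c = -34
  25a + 5b + c = -136
Solving the system yields a = -4, b = -6, c = -6.
So p(t) = -4t^2 - 6t - 6.
Check: p(-2) = -10. ✓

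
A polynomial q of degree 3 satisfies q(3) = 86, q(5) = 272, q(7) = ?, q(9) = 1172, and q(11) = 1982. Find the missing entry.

On equispaced nodes a degree-3 polynomial has vanishing fourth forward difference, so
  q(3) - 4·q(5) + 6·q(7) - 4·q(9) + q(11) = 0.
Substituting the known values and solving for q(7):
  6·q(7) = 3708
  q(7) = 618.

618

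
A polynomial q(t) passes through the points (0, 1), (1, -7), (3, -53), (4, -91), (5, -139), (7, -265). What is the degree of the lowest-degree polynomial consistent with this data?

Divided differences on the nodes 0, 1, 3, 4, 5, 7:
  order 0: 1  -7  -53  -91  -139  -265
  order 1: -8  -23  -38  -48  -63
  order 2: -5  -5  -5  -5
  order 3: 0  0  0
  order 4: 0  0
  order 5: 0
The order-2 divided differences are all -5 (nonzero) and every higher order vanishes, so the data lies on a polynomial of degree exactly 2.

2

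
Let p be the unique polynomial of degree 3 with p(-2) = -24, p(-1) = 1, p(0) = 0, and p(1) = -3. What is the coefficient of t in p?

Write p(t) = at^3 + bt^2 + ct + d. Substituting each data point gives a linear system:
  -8a + 4b - 2c + d = -24
  -a + b - c + d = 1
  d = 0
  a + b + c + d = -3
Solving the system yields a = 4, b = -1, c = -6, d = 0.
So p(t) = 4t^3 - t^2 - 6t.
The coefficient of t is -6.

-6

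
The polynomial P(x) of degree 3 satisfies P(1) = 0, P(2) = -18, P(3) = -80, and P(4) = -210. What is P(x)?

Write P(x) = ax^3 + bx^2 + cx + d. Substituting each data point gives a linear system:
  a + b + c + d = 0
  8a + 4b + 2c + d = -18
  27a + 9b + 3c + d = -80
  64a + 16b + 4c + d = -210
Solving the system yields a = -4, b = 2, c = 4, d = -2.
So P(x) = -4x^3 + 2x^2 + 4x - 2.
Check: P(4) = -210. ✓

P(x) = -4x^3 + 2x^2 + 4x - 2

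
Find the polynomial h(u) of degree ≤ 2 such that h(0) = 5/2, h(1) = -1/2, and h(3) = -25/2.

h(u) = -u^2 - 2u + 5/2

Write h(u) = au^2 + bu + c. Substituting each data point gives a linear system:
  c = 5/2
  a + b + c = -1/2
  9a + 3b + c = -25/2
Solving the system yields a = -1, b = -2, c = 5/2.
So h(u) = -u² - 2u + 5/2.
Check: h(1) = -1/2. ✓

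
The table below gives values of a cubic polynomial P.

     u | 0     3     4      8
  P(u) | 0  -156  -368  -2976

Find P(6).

-1248

Write P(u) = au^3 + bu^2 + cu + d. Substituting each data point gives a linear system:
  d = 0
  27a + 9b + 3c + d = -156
  64a + 16b + 4c + d = -368
  512a + 64b + 8c + d = -2976
Solving the system yields a = -6, b = 2, c = -4, d = 0.
So P(u) = -6u^3 + 2u^2 - 4u.
Then P(6) = -1248.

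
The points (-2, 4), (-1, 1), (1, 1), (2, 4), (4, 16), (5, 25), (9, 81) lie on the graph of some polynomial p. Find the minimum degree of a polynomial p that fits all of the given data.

2

Divided differences on the nodes -2, -1, 1, 2, 4, 5, 9:
  order 0: 4  1  1  4  16  25  81
  order 1: -3  0  3  6  9  14
  order 2: 1  1  1  1  1
  order 3: 0  0  0  0
  order 4: 0  0  0
  order 5: 0  0
  order 6: 0
The order-2 divided differences are all 1 (nonzero) and every higher order vanishes, so the data lies on a polynomial of degree exactly 2.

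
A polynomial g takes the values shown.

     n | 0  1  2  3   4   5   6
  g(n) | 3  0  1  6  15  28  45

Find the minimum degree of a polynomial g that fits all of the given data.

Forward differences of the values at n = 0, 1, 2, 3, 4, 5, 6:
  g  : 3  0  1  6  15  28  45
  Δ  : -3  1  5  9  13  17
  Δ^2: 4  4  4  4  4
  Δ^3: 0  0  0  0
  Δ^4: 0  0  0
  Δ^5: 0  0
  Δ^6: 0
The second differences are constant (4) and nonzero, while all higher differences vanish, so the minimal degree is 2.

2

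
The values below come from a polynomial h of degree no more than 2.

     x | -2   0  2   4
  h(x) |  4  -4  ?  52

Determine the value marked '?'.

12

The 3 known points determine the degree-2 polynomial uniquely.
Write h(x) = ax^2 + bx + c. Substituting each data point gives a linear system:
  4a - 2b + c = 4
  c = -4
  16a + 4b + c = 52
Solving the system yields a = 3, b = 2, c = -4.
So h(x) = 3x^2 + 2x - 4.
Then h(2) = 12.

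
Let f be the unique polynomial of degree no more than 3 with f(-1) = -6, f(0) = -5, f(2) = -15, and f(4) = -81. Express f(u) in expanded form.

f(u) = -u^3 - u^2 + u - 5

Using the Lagrange interpolation formula with nodes -1, 0, 2, 4:
  L_0(u) = u(u - 2)(u - 4) / -15
  L_1(u) = (u + 1)(u - 2)(u - 4) / 8
  L_2(u) = (u + 1)u(u - 4) / -12
  L_3(u) = (u + 1)u(u - 2) / 40
Then f(u) = -6·L_0(u) - 5·L_1(u) - 15·L_2(u) - 81·L_3(u).
Expanding and collecting terms gives f(u) = -u^3 - u^2 + u - 5.
Check: f(0) = -5. ✓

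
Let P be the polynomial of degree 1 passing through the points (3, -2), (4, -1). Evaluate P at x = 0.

Using the Lagrange interpolation formula with nodes 3, 4:
  L_0(x) = (x - 4) / -1
  L_1(x) = (x - 3) / 1
Then P(x) = -2·L_0(x) - 1·L_1(x).
Expanding and collecting terms gives P(x) = x - 5.
Evaluating at x = 0: P(0) = -5.

-5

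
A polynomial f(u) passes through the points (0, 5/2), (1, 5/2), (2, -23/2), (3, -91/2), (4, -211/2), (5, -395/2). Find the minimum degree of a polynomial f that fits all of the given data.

3

Forward differences of the values at u = 0, 1, 2, 3, 4, 5:
  f  : 5/2  5/2  -23/2  -91/2  -211/2  -395/2
  Δ  : 0  -14  -34  -60  -92
  Δ^2: -14  -20  -26  -32
  Δ^3: -6  -6  -6
  Δ^4: 0  0
  Δ^5: 0
The third differences are constant (-6) and nonzero, while all higher differences vanish, so the minimal degree is 3.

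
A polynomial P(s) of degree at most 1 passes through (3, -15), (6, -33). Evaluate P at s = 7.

Write P(s) = as + b. Substituting each data point gives a linear system:
  3a + b = -15
  6a + b = -33
Solving the system yields a = -6, b = 3.
So P(s) = -6s + 3.
Then P(7) = -39.

-39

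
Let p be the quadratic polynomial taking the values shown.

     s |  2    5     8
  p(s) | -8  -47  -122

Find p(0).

Write p(s) = as^2 + bs + c. Substituting each data point gives a linear system:
  4a + 2b + c = -8
  25a + 5b + c = -47
  64a + 8b + c = -122
Solving the system yields a = -2, b = 1, c = -2.
So p(s) = -2s^2 + s - 2.
Then p(0) = -2.

-2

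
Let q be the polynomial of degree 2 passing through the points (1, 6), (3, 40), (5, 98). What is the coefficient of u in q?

5

Write q(u) = au^2 + bu + c. Substituting each data point gives a linear system:
  a + b + c = 6
  9a + 3b + c = 40
  25a + 5b + c = 98
Solving the system yields a = 3, b = 5, c = -2.
So q(u) = 3u^2 + 5u - 2.
The coefficient of u is 5.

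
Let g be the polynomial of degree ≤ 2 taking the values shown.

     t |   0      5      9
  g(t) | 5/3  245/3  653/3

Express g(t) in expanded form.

g(t) = 2t^2 + 6t + 5/3

Write g(t) = at^2 + bt + c. Substituting each data point gives a linear system:
  c = 5/3
  25a + 5b + c = 245/3
  81a + 9b + c = 653/3
Solving the system yields a = 2, b = 6, c = 5/3.
So g(t) = 2t² + 6t + 5/3.
Check: g(5) = 245/3. ✓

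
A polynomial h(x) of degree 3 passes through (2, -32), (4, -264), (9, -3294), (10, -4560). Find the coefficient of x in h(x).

Write h(x) = ax^3 + bx^2 + cx + d. Substituting each data point gives a linear system:
  8a + 4b + 2c + d = -32
  64a + 16b + 4c + d = -264
  729a + 81b + 9c + d = -3294
  1000a + 100b + 10c + d = -4560
Solving the system yields a = -5, b = 5, c = -6, d = 0.
So h(x) = -5x^3 + 5x^2 - 6x.
The coefficient of x is -6.

-6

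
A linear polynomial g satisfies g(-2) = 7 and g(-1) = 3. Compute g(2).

-9

Using the Lagrange interpolation formula with nodes -2, -1:
  L_0(u) = (u + 1) / -1
  L_1(u) = (u + 2) / 1
Then g(u) = 7·L_0(u) + 3·L_1(u).
Expanding and collecting terms gives g(u) = -4u - 1.
Evaluating at u = 2: g(2) = -9.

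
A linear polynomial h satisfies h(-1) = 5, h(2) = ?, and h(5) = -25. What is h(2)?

On equispaced nodes a degree-1 polynomial has vanishing second forward difference, so
  h(-1) - 2·h(2) + h(5) = 0.
Substituting the known values and solving for h(2):
  -2·h(2) = 20
  h(2) = -10.

-10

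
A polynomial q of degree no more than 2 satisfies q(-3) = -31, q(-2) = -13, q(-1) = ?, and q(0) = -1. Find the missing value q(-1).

-3

On equispaced nodes a degree-2 polynomial has vanishing third forward difference, so
  - q(-3) + 3·q(-2) - 3·q(-1) + q(0) = 0.
Substituting the known values and solving for q(-1):
  -3·q(-1) = 9
  q(-1) = -3.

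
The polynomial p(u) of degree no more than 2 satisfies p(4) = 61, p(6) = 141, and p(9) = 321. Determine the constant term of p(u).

Write p(u) = au^2 + bu + c. Substituting each data point gives a linear system:
  16a + 4b + c = 61
  36a + 6b + c = 141
  81a + 9b + c = 321
Solving the system yields a = 4, b = 0, c = -3.
So p(u) = 4u^2 - 3.
The constant term is -3.

-3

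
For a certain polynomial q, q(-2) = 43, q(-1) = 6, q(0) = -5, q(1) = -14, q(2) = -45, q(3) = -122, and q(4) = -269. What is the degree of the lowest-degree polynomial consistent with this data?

Forward differences of the values at n = -2, -1, 0, 1, 2, 3, 4:
  q  : 43  6  -5  -14  -45  -122  -269
  Δ  : -37  -11  -9  -31  -77  -147
  Δ^2: 26  2  -22  -46  -70
  Δ^3: -24  -24  -24  -24
  Δ^4: 0  0  0
  Δ^5: 0  0
  Δ^6: 0
The third differences are constant (-24) and nonzero, while all higher differences vanish, so the minimal degree is 3.

3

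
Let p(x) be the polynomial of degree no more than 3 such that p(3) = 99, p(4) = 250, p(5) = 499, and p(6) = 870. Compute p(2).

22

Write p(x) = ax^3 + bx^2 + cx + d. Substituting each data point gives a linear system:
  27a + 9b + 3c + d = 99
  64a + 16b + 4c + d = 250
  125a + 25b + 5c + d = 499
  216a + 36b + 6c + d = 870
Solving the system yields a = 4, b = 1, c = -4, d = -6.
So p(x) = 4x^3 + x^2 - 4x - 6.
Then p(2) = 22.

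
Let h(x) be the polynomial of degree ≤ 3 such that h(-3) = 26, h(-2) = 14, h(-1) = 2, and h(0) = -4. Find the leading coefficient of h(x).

1

Write h(x) = ax^3 + bx^2 + cx + d. Substituting each data point gives a linear system:
  -27a + 9b - 3c + d = 26
  -8a + 4b - 2c + d = 14
  -a + b - c + d = 2
  d = -4
Solving the system yields a = 1, b = 6, c = -1, d = -4.
So h(x) = x³ + 6x² - x - 4.
The leading coefficient is 1.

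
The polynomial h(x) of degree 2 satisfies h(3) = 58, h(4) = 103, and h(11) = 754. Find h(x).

Write h(x) = ax^2 + bx + c. Substituting each data point gives a linear system:
  9a + 3b + c = 58
  16a + 4b + c = 103
  121a + 11b + c = 754
Solving the system yields a = 6, b = 3, c = -5.
So h(x) = 6x² + 3x - 5.
Check: h(3) = 58. ✓

h(x) = 6x^2 + 3x - 5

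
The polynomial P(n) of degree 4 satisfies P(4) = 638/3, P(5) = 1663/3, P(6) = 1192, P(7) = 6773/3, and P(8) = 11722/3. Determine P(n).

Using the Lagrange interpolation formula with nodes 4, 5, 6, 7, 8:
  L_0(n) = (n - 5)(n - 6)(n - 7)(n - 8) / 24
  L_1(n) = (n - 4)(n - 6)(n - 7)(n - 8) / -6
  L_2(n) = (n - 4)(n - 5)(n - 7)(n - 8) / 4
  L_3(n) = (n - 4)(n - 5)(n - 6)(n - 8) / -6
  L_4(n) = (n - 4)(n - 5)(n - 6)(n - 7) / 24
Then P(n) = 638/3·L_0(n) + 1663/3·L_1(n) + 1192·L_2(n) + 6773/3·L_3(n) + 11722/3·L_4(n).
Expanding and collecting terms gives P(n) = n^4 - 3n^2 - (1/3)n + 6.
Check: P(6) = 1192. ✓

P(n) = n^4 - 3n^2 - (1/3)n + 6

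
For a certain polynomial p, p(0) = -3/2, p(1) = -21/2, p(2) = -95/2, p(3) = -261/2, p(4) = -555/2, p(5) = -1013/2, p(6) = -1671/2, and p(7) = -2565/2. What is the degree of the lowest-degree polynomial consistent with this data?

3

Forward differences of the values at x = 0, 1, 2, 3, 4, 5, 6, 7:
  p  : -3/2  -21/2  -95/2  -261/2  -555/2  -1013/2  -1671/2  -2565/2
  Δ  : -9  -37  -83  -147  -229  -329  -447
  Δ^2: -28  -46  -64  -82  -100  -118
  Δ^3: -18  -18  -18  -18  -18
  Δ^4: 0  0  0  0
  Δ^5: 0  0  0
  Δ^6: 0  0
  Δ^7: 0
The third differences are constant (-18) and nonzero, while all higher differences vanish, so the minimal degree is 3.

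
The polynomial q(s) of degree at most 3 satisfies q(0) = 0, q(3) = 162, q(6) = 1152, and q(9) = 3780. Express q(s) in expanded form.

Write q(s) = as^3 + bs^2 + cs + d. Substituting each data point gives a linear system:
  d = 0
  27a + 9b + 3c + d = 162
  216a + 36b + 6c + d = 1152
  729a + 81b + 9c + d = 3780
Solving the system yields a = 5, b = 1, c = 6, d = 0.
So q(s) = 5s^3 + s^2 + 6s.
Check: q(0) = 0. ✓

q(s) = 5s^3 + s^2 + 6s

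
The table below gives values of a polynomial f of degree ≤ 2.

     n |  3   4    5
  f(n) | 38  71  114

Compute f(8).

Write f(n) = an^2 + bn + c. Substituting each data point gives a linear system:
  9a + 3b + c = 38
  16a + 4b + c = 71
  25a + 5b + c = 114
Solving the system yields a = 5, b = -2, c = -1.
So f(n) = 5n^2 - 2n - 1.
Then f(8) = 303.

303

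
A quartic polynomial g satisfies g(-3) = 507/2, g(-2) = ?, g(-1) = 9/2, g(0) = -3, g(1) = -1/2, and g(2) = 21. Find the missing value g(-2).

The 5 known points determine the degree-4 polynomial uniquely.
Write g(n) = an^4 + bn^3 + cn^2 + dn + e. Substituting each data point gives a linear system:
  81a - 27b + 9c - 3d + e = 507/2
  a - b + c - d + e = 9/2
  e = -3
  a + b + c + d + e = -1/2
  16a + 8b + 4c + 2d + e = 21
Solving the system yields a = 2, b = -5/2, c = 3, d = 0, e = -3.
So g(n) = 2n^4 - (5/2)n^3 + 3n^2 - 3.
Then g(-2) = 61.

61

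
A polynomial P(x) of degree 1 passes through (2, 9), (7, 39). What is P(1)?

3

Using the Lagrange interpolation formula with nodes 2, 7:
  L_0(x) = (x - 7) / -5
  L_1(x) = (x - 2) / 5
Then P(x) = 9·L_0(x) + 39·L_1(x).
Expanding and collecting terms gives P(x) = 6x - 3.
Evaluating at x = 1: P(1) = 3.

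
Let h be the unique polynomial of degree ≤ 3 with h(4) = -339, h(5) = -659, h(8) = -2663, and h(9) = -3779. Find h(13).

-11283

Using the Lagrange interpolation formula with nodes 4, 5, 8, 9:
  L_0(s) = (s - 5)(s - 8)(s - 9) / -20
  L_1(s) = (s - 4)(s - 8)(s - 9) / 12
  L_2(s) = (s - 4)(s - 5)(s - 9) / -12
  L_3(s) = (s - 4)(s - 5)(s - 8) / 20
Then h(s) = -339·L_0(s) - 659·L_1(s) - 2663·L_2(s) - 3779·L_3(s).
Expanding and collecting terms gives h(s) = -5s^3 - 2s^2 + 3s + 1.
Evaluating at s = 13: h(13) = -11283.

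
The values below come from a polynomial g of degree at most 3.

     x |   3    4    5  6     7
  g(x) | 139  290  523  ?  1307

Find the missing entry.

856

On equispaced nodes a degree-3 polynomial has vanishing fourth forward difference, so
  g(3) - 4·g(4) + 6·g(5) - 4·g(6) + g(7) = 0.
Substituting the known values and solving for g(6):
  -4·g(6) = -3424
  g(6) = 856.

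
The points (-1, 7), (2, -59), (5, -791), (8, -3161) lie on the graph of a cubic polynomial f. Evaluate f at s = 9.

Using the Lagrange interpolation formula with nodes -1, 2, 5, 8:
  L_0(s) = (s - 2)(s - 5)(s - 8) / -162
  L_1(s) = (s + 1)(s - 5)(s - 8) / 54
  L_2(s) = (s + 1)(s - 2)(s - 8) / -54
  L_3(s) = (s + 1)(s - 2)(s - 5) / 162
Then f(s) = 7·L_0(s) - 59·L_1(s) - 791·L_2(s) - 3161·L_3(s).
Expanding and collecting terms gives f(s) = -6s^3 - s^2 - 3s - 1.
Evaluating at s = 9: f(9) = -4483.

-4483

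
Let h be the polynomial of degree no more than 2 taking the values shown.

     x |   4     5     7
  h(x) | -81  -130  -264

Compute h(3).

-44

Write h(x) = ax^2 + bx + c. Substituting each data point gives a linear system:
  16a + 4b + c = -81
  25a + 5b + c = -130
  49a + 7b + c = -264
Solving the system yields a = -6, b = 5, c = -5.
So h(x) = -6x^2 + 5x - 5.
Then h(3) = -44.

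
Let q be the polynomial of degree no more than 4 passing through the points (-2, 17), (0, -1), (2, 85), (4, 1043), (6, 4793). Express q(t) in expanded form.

Write q(t) = at^4 + bt^3 + ct^2 + dt + e. Substituting each data point gives a linear system:
  16a - 8b + 4c - 2d + e = 17
  e = -1
  16a + 8b + 4c + 2d + e = 85
  256a + 64b + 16c + 4d + e = 1043
  1296a + 216b + 36c + 6d + e = 4793
Solving the system yields a = 3, b = 4, c = 1, d = 1, e = -1.
So q(t) = 3t^4 + 4t^3 + t^2 + t - 1.
Check: q(2) = 85. ✓

q(t) = 3t^4 + 4t^3 + t^2 + t - 1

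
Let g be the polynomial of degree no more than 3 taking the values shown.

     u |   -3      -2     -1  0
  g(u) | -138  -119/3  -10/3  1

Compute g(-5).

Write g(u) = au^3 + bu^2 + cu + d. Substituting each data point gives a linear system:
  -27a + 9b - 3c + d = -138
  -8a + 4b - 2c + d = -119/3
  -a + b - c + d = -10/3
  d = 1
Solving the system yields a = 5, b = -1, c = -5/3, d = 1.
So g(u) = 5u^3 - u^2 - (5/3)u + 1.
Then g(-5) = -1922/3.

-1922/3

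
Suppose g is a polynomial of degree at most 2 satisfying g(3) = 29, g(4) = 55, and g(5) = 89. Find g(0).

-1

Forward differences of the values at u = 3, 4, 5:
  g  : 29  55  89
  Δ  : 26  34
  Δ^2: 8
The second differences are constant, confirming degree 2.
Interpolating (Newton forward form) and evaluating at u = 0 gives g(0) = -1.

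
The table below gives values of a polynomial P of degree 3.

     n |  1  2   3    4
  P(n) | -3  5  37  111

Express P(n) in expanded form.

P(n) = 3n^3 - 6n^2 + 5n - 5

Write P(n) = an^3 + bn^2 + cn + d. Substituting each data point gives a linear system:
  a + b + c + d = -3
  8a + 4b + 2c + d = 5
  27a + 9b + 3c + d = 37
  64a + 16b + 4c + d = 111
Solving the system yields a = 3, b = -6, c = 5, d = -5.
So P(n) = 3n^3 - 6n^2 + 5n - 5.
Check: P(1) = -3. ✓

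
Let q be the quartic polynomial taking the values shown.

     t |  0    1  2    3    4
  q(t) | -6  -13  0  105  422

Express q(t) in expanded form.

q(t) = 2t^4 - 4t^2 - 5t - 6

Write q(t) = at^4 + bt^3 + ct^2 + dt + e. Substituting each data point gives a linear system:
  e = -6
  a + b + c + d + e = -13
  16a + 8b + 4c + 2d + e = 0
  81a + 27b + 9c + 3d + e = 105
  256a + 64b + 16c + 4d + e = 422
Solving the system yields a = 2, b = 0, c = -4, d = -5, e = -6.
So q(t) = 2t^4 - 4t^2 - 5t - 6.
Check: q(4) = 422. ✓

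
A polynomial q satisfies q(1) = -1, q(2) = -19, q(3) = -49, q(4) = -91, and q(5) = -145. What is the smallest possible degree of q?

2

Forward differences of the values at x = 1, 2, 3, 4, 5:
  q  : -1  -19  -49  -91  -145
  Δ  : -18  -30  -42  -54
  Δ^2: -12  -12  -12
  Δ^3: 0  0
  Δ^4: 0
The second differences are constant (-12) and nonzero, while all higher differences vanish, so the minimal degree is 2.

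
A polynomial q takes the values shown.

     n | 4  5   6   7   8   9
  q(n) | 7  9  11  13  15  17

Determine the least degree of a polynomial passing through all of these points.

Forward differences of the values at n = 4, 5, 6, 7, 8, 9:
  q  : 7  9  11  13  15  17
  Δ  : 2  2  2  2  2
  Δ^2: 0  0  0  0
  Δ^3: 0  0  0
  Δ^4: 0  0
  Δ^5: 0
The first differences are constant (2) and nonzero, while all higher differences vanish, so the minimal degree is 1.

1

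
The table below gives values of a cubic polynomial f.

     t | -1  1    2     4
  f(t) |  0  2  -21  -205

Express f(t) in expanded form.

Write f(t) = at^3 + bt^2 + ct + d. Substituting each data point gives a linear system:
  -a + b - c + d = 0
  a + b + c + d = 2
  8a + 4b + 2c + d = -21
  64a + 16b + 4c + d = -205
Solving the system yields a = -3, b = -2, c = 4, d = 3.
So f(t) = -3t^3 - 2t^2 + 4t + 3.
Check: f(2) = -21. ✓

f(t) = -3t^3 - 2t^2 + 4t + 3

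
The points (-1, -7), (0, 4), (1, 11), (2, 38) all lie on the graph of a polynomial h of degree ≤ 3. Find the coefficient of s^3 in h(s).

Write h(s) = as^3 + bs^2 + cs + d. Substituting each data point gives a linear system:
  -a + b - c + d = -7
  d = 4
  a + b + c + d = 11
  8a + 4b + 2c + d = 38
Solving the system yields a = 4, b = -2, c = 5, d = 4.
So h(s) = 4s^3 - 2s^2 + 5s + 4.
The leading coefficient is 4.

4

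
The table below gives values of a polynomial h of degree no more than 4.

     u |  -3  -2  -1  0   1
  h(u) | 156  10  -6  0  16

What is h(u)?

Write h(u) = au^4 + bu^3 + cu^2 + du + e. Substituting each data point gives a linear system:
  81a - 27b + 9c - 3d + e = 156
  16a - 8b + 4c - 2d + e = 10
  a - b + c - d + e = -6
  e = 0
  a + b + c + d + e = 16
Solving the system yields a = 4, b = 6, c = 1, d = 5, e = 0.
So h(u) = 4u^4 + 6u^3 + u^2 + 5u.
Check: h(1) = 16. ✓

h(u) = 4u^4 + 6u^3 + u^2 + 5u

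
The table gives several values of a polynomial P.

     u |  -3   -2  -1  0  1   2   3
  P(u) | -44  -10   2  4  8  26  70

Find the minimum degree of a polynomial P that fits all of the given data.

3

Forward differences of the values at u = -3, -2, -1, 0, 1, 2, 3:
  P  : -44  -10  2  4  8  26  70
  Δ  : 34  12  2  4  18  44
  Δ^2: -22  -10  2  14  26
  Δ^3: 12  12  12  12
  Δ^4: 0  0  0
  Δ^5: 0  0
  Δ^6: 0
The third differences are constant (12) and nonzero, while all higher differences vanish, so the minimal degree is 3.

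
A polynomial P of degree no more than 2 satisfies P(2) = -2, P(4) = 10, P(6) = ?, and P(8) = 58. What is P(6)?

On equispaced nodes a degree-2 polynomial has vanishing third forward difference, so
  - P(2) + 3·P(4) - 3·P(6) + P(8) = 0.
Substituting the known values and solving for P(6):
  -3·P(6) = -90
  P(6) = 30.

30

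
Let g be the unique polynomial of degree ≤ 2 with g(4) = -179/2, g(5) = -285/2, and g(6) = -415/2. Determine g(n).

g(n) = -6n^2 + n + 5/2

Write g(n) = an^2 + bn + c. Substituting each data point gives a linear system:
  16a + 4b + c = -179/2
  25a + 5b + c = -285/2
  36a + 6b + c = -415/2
Solving the system yields a = -6, b = 1, c = 5/2.
So g(n) = -6n^2 + n + 5/2.
Check: g(5) = -285/2. ✓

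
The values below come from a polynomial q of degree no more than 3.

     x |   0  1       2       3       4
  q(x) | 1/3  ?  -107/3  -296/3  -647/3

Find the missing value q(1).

-26/3

The 4 known points determine the degree-3 polynomial uniquely.
Write q(x) = ax^3 + bx^2 + cx + d. Substituting each data point gives a linear system:
  d = 1/3
  8a + 4b + 2c + d = -107/3
  27a + 9b + 3c + d = -296/3
  64a + 16b + 4c + d = -647/3
Solving the system yields a = -3, b = 0, c = -6, d = 1/3.
So q(x) = -3x^3 - 6x + 1/3.
Then q(1) = -26/3.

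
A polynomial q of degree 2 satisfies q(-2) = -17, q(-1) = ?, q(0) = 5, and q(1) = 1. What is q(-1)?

On equispaced nodes a degree-2 polynomial has vanishing third forward difference, so
  - q(-2) + 3·q(-1) - 3·q(0) + q(1) = 0.
Substituting the known values and solving for q(-1):
  3·q(-1) = -3
  q(-1) = -1.

-1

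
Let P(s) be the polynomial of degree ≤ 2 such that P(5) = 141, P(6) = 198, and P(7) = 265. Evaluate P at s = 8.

342

Write P(s) = as^2 + bs + c. Substituting each data point gives a linear system:
  25a + 5b + c = 141
  36a + 6b + c = 198
  49a + 7b + c = 265
Solving the system yields a = 5, b = 2, c = 6.
So P(s) = 5s² + 2s + 6.
Then P(8) = 342.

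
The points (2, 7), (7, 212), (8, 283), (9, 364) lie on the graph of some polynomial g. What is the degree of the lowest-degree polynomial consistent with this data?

2

Divided differences on the nodes 2, 7, 8, 9:
  order 0: 7  212  283  364
  order 1: 41  71  81
  order 2: 5  5
  order 3: 0
The order-2 divided differences are all 5 (nonzero) and every higher order vanishes, so the data lies on a polynomial of degree exactly 2.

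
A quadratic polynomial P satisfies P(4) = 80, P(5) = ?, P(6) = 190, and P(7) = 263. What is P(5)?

129

On equispaced nodes a degree-2 polynomial has vanishing third forward difference, so
  - P(4) + 3·P(5) - 3·P(6) + P(7) = 0.
Substituting the known values and solving for P(5):
  3·P(5) = 387
  P(5) = 129.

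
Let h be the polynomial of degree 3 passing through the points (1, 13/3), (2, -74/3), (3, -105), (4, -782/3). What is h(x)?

Write h(x) = ax^3 + bx^2 + cx + d. Substituting each data point gives a linear system:
  a + b + c + d = 13/3
  8a + 4b + 2c + d = -74/3
  27a + 9b + 3c + d = -105
  64a + 16b + 4c + d = -782/3
Solving the system yields a = -4, b = -5/3, c = 4, d = 6.
So h(x) = -4x^3 - (5/3)x^2 + 4x + 6.
Check: h(1) = 13/3. ✓

h(x) = -4x^3 - (5/3)x^2 + 4x + 6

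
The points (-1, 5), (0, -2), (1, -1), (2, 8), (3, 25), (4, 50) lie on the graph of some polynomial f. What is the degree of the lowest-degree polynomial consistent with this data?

Forward differences of the values at u = -1, 0, 1, 2, 3, 4:
  f  : 5  -2  -1  8  25  50
  Δ  : -7  1  9  17  25
  Δ^2: 8  8  8  8
  Δ^3: 0  0  0
  Δ^4: 0  0
  Δ^5: 0
The second differences are constant (8) and nonzero, while all higher differences vanish, so the minimal degree is 2.

2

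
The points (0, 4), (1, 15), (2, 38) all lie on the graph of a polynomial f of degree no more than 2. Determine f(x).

f(x) = 6x^2 + 5x + 4

Using the Lagrange interpolation formula with nodes 0, 1, 2:
  L_0(x) = (x - 1)(x - 2) / 2
  L_1(x) = x(x - 2) / -1
  L_2(x) = x(x - 1) / 2
Then f(x) = 4·L_0(x) + 15·L_1(x) + 38·L_2(x).
Expanding and collecting terms gives f(x) = 6x^2 + 5x + 4.
Check: f(1) = 15. ✓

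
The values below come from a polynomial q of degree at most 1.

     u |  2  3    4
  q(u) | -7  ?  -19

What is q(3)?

On equispaced nodes a degree-1 polynomial has vanishing second forward difference, so
  q(2) - 2·q(3) + q(4) = 0.
Substituting the known values and solving for q(3):
  -2·q(3) = 26
  q(3) = -13.

-13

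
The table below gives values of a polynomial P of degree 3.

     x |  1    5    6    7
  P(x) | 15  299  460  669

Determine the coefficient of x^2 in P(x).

Write P(x) = ax^3 + bx^2 + cx + d. Substituting each data point gives a linear system:
  a + b + c + d = 15
  125a + 25b + 5c + d = 299
  216a + 36b + 6c + d = 460
  343a + 49b + 7c + d = 669
Solving the system yields a = 1, b = 6, c = 4, d = 4.
So P(x) = x^3 + 6x^2 + 4x + 4.
The coefficient of x^2 is 6.

6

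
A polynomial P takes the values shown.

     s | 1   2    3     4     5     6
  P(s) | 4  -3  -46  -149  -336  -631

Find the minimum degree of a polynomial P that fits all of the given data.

3

Forward differences of the values at s = 1, 2, 3, 4, 5, 6:
  P  : 4  -3  -46  -149  -336  -631
  Δ  : -7  -43  -103  -187  -295
  Δ^2: -36  -60  -84  -108
  Δ^3: -24  -24  -24
  Δ^4: 0  0
  Δ^5: 0
The third differences are constant (-24) and nonzero, while all higher differences vanish, so the minimal degree is 3.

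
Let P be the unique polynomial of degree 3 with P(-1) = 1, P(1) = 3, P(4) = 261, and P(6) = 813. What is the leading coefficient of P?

3

Write P(u) = au^3 + bu^2 + cu + d. Substituting each data point gives a linear system:
  -a + b - c + d = 1
  a + b + c + d = 3
  64a + 16b + 4c + d = 261
  216a + 36b + 6c + d = 813
Solving the system yields a = 3, b = 5, c = -2, d = -3.
So P(u) = 3u³ + 5u² - 2u - 3.
The leading coefficient is 3.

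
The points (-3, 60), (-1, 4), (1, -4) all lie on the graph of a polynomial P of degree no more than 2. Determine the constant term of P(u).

Write P(u) = au^2 + bu + c. Substituting each data point gives a linear system:
  9a - 3b + c = 60
  a - b + c = 4
  a + b + c = -4
Solving the system yields a = 6, b = -4, c = -6.
So P(u) = 6u^2 - 4u - 6.
The constant term is -6.

-6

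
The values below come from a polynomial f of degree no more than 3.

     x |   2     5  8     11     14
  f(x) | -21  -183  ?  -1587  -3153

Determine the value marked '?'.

On equispaced nodes a degree-3 polynomial has vanishing fourth forward difference, so
  f(2) - 4·f(5) + 6·f(8) - 4·f(11) + f(14) = 0.
Substituting the known values and solving for f(8):
  6·f(8) = -3906
  f(8) = -651.

-651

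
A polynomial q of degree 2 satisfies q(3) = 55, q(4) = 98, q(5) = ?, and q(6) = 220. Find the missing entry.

153

The 3 known points determine the degree-2 polynomial uniquely.
Write q(u) = au^2 + bu + c. Substituting each data point gives a linear system:
  9a + 3b + c = 55
  16a + 4b + c = 98
  36a + 6b + c = 220
Solving the system yields a = 6, b = 1, c = -2.
So q(u) = 6u^2 + u - 2.
Then q(5) = 153.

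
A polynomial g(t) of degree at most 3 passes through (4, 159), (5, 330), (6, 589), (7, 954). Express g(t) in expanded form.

Using the Lagrange interpolation formula with nodes 4, 5, 6, 7:
  L_0(t) = (t - 5)(t - 6)(t - 7) / -6
  L_1(t) = (t - 4)(t - 6)(t - 7) / 2
  L_2(t) = (t - 4)(t - 5)(t - 7) / -2
  L_3(t) = (t - 4)(t - 5)(t - 6) / 6
Then g(t) = 159·L_0(t) + 330·L_1(t) + 589·L_2(t) + 954·L_3(t).
Expanding and collecting terms gives g(t) = 3t³ - t² - 3t - 5.
Check: g(6) = 589. ✓

g(t) = 3t^3 - t^2 - 3t - 5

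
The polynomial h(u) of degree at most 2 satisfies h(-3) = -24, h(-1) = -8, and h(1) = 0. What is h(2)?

Using the Lagrange interpolation formula with nodes -3, -1, 1:
  L_0(u) = (u + 1)(u - 1) / 8
  L_1(u) = (u + 3)(u - 1) / -4
  L_2(u) = (u + 3)(u + 1) / 8
Then h(u) = -24·L_0(u) - 8·L_1(u) + 0·L_2(u).
Expanding and collecting terms gives h(u) = -u² + 4u - 3.
Evaluating at u = 2: h(2) = 1.

1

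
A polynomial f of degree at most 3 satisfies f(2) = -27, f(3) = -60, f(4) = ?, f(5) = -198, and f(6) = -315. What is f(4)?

-115

On equispaced nodes a degree-3 polynomial has vanishing fourth forward difference, so
  f(2) - 4·f(3) + 6·f(4) - 4·f(5) + f(6) = 0.
Substituting the known values and solving for f(4):
  6·f(4) = -690
  f(4) = -115.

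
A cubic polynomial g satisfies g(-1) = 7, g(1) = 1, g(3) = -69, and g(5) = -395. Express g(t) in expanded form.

Using the Lagrange interpolation formula with nodes -1, 1, 3, 5:
  L_0(t) = (t - 1)(t - 3)(t - 5) / -48
  L_1(t) = (t + 1)(t - 3)(t - 5) / 16
  L_2(t) = (t + 1)(t - 1)(t - 5) / -16
  L_3(t) = (t + 1)(t - 1)(t - 3) / 48
Then g(t) = 7·L_0(t) + 1·L_1(t) - 69·L_2(t) - 395·L_3(t).
Expanding and collecting terms gives g(t) = -4t^3 + 4t^2 + t.
Check: g(5) = -395. ✓

g(t) = -4t^3 + 4t^2 + t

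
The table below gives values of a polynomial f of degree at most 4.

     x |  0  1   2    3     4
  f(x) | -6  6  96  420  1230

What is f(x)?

Using the Lagrange interpolation formula with nodes 0, 1, 2, 3, 4:
  L_0(x) = (x - 1)(x - 2)(x - 3)(x - 4) / 24
  L_1(x) = x(x - 2)(x - 3)(x - 4) / -6
  L_2(x) = x(x - 1)(x - 3)(x - 4) / 4
  L_3(x) = x(x - 1)(x - 2)(x - 4) / -6
  L_4(x) = x(x - 1)(x - 2)(x - 3) / 24
Then f(x) = -6·L_0(x) + 6·L_1(x) + 96·L_2(x) + 420·L_3(x) + 1230·L_4(x).
Expanding and collecting terms gives f(x) = 4x^4 + 2x^3 + 5x^2 + x - 6.
Check: f(0) = -6. ✓

f(x) = 4x^4 + 2x^3 + 5x^2 + x - 6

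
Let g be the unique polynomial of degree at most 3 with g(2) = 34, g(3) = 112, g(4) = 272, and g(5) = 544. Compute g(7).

1544

Using the Lagrange interpolation formula with nodes 2, 3, 4, 5:
  L_0(u) = (u - 3)(u - 4)(u - 5) / -6
  L_1(u) = (u - 2)(u - 4)(u - 5) / 2
  L_2(u) = (u - 2)(u - 3)(u - 5) / -2
  L_3(u) = (u - 2)(u - 3)(u - 4) / 6
Then g(u) = 34·L_0(u) + 112·L_1(u) + 272·L_2(u) + 544·L_3(u).
Expanding and collecting terms gives g(u) = 5u^3 - 4u^2 + 3u + 4.
Evaluating at u = 7: g(7) = 1544.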